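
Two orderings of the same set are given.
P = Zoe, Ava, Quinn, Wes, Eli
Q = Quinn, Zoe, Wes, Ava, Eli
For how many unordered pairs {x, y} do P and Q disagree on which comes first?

Assign each item its position (1..5) in the first ordering, then rewrite the second ordering as that position sequence:
positions: Zoe→1, Ava→2, Quinn→3, Wes→4, Eli→5
second ordering as positions: [3, 1, 4, 2, 5]
Discordant pairs = inversions in this position sequence.
3: 1, 2 → 2
1: 0
4: 2 → 1
2: 0
5: 0
Total: 2 + 0 + 1 + 0 + 0 = 3

3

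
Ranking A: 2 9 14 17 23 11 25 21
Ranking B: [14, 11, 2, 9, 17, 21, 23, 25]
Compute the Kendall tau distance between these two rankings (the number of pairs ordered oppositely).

8

Assign each item its position (1..8) in the first ordering, then rewrite the second ordering as that position sequence:
positions: 2→1, 9→2, 14→3, 17→4, 23→5, 11→6, 25→7, 21→8
second ordering as positions: [3, 6, 1, 2, 4, 8, 5, 7]
Discordant pairs = inversions in this position sequence.
3: 1, 2 → 2
6: 1, 2, 4, 5 → 4
1: 0
2: 0
4: 0
8: 5, 7 → 2
5: 0
7: 0
Total: 2 + 4 + 0 + 0 + 0 + 2 + 0 + 0 = 8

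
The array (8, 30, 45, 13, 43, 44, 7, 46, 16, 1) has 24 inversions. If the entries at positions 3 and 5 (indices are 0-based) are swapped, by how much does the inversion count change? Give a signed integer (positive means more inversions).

Positions 3 and 5 hold 13 and 44; after swapping, the array is [8, 30, 45, 44, 43, 13, 7, 46, 16, 1].
Element-by-element contributions:
8: 2
30: 4
45: 6
44: 5
43: 4
13: 2
7: 1
46: 2
16: 1
1: 0
Sum: 2 + 4 + 6 + 5 + 4 + 2 + 1 + 2 + 1 + 0 = 27
Change: 27 − 24 = +3

+3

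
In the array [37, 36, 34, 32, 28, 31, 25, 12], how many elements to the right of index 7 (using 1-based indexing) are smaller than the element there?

The element at index 7 is 25.
Elements after it: 12
Those smaller than 25: 12

1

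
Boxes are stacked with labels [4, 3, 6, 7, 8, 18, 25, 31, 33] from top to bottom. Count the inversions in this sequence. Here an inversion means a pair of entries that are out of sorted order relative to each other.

Sweep left to right; for each value list the smaller values that follow it:
4 → 3 → 1
3 → none → 0
6 → none → 0
7 → none → 0
8 → none → 0
18 → none → 0
25 → none → 0
31 → none → 0
33 → none → 0
Sum: 1 + 0 + 0 + 0 + 0 + 0 + 0 + 0 + 0 = 1

1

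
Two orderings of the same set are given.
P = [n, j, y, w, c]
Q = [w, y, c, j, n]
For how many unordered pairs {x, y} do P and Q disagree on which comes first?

Assign each item its position (1..5) in the first ordering, then rewrite the second ordering as that position sequence:
positions: n→1, j→2, y→3, w→4, c→5
second ordering as positions: [4, 3, 5, 2, 1]
Discordant pairs = inversions in this position sequence.
4: 3, 2, 1 → 3
3: 2, 1 → 2
5: 2, 1 → 2
2: 1 → 1
1: 0
Total: 3 + 2 + 2 + 1 + 0 = 8

8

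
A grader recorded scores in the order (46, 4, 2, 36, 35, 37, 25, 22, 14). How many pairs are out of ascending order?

22

Sweep left to right; for each value list the smaller values that follow it:
46 → 4, 2, 36, 35, 37, 25, 22, 14 → 8
4 → 2 → 1
2 → none → 0
36 → 35, 25, 22, 14 → 4
35 → 25, 22, 14 → 3
37 → 25, 22, 14 → 3
25 → 22, 14 → 2
22 → 14 → 1
14 → none → 0
Sum: 8 + 1 + 0 + 4 + 3 + 3 + 2 + 1 + 0 = 22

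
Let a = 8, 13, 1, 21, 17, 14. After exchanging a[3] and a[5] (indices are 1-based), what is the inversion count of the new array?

Positions 3 and 5 hold 1 and 17; after swapping, the array is [8, 13, 17, 21, 1, 14].
Sweep left to right; for each value list the smaller values that follow it:
8: 1
13: 1
17: 2
21: 2
1: 0
14: 0
Sum: 1 + 1 + 2 + 2 + 0 + 0 = 6

Inversions: 6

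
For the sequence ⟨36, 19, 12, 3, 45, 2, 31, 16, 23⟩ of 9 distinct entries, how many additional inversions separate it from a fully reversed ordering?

Maximum inversions for 9 distinct elements is C(9, 2) = 9·8/2 = 36.
Current inversions — for each element, count later smaller elements:
36: 7
19: 4
12: 2
3: 1
45: 4
2: 0
31: 2
16: 0
23: 0
Current total: 7 + 4 + 2 + 1 + 4 + 0 + 2 + 0 + 0 = 20
Shortfall: 36 − 20 = 16

16 inversions short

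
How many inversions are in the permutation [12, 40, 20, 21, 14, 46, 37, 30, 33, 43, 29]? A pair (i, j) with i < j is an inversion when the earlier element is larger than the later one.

Element-by-element contributions:
12: 0
40: 7
20: 1
21: 1
14: 0
46: 5
37: 3
30: 1
33: 1
43: 1
29: 0
Sum: 0 + 7 + 1 + 1 + 0 + 5 + 3 + 1 + 1 + 1 + 0 = 20

20 inversions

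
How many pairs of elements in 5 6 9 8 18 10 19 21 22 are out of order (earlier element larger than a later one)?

Element-by-element contributions:
5: 0
6: 0
9: 1
8: 0
18: 1
10: 0
19: 0
21: 0
22: 0
Sum: 0 + 0 + 1 + 0 + 1 + 0 + 0 + 0 + 0 = 2

There are 2 out-of-order pairs.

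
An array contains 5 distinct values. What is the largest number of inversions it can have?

Inversions: 10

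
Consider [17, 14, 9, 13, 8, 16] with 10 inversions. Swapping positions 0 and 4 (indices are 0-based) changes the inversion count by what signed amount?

-7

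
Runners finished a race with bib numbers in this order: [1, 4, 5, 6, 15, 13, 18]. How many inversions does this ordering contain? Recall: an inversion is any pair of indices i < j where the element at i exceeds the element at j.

Out-of-order index pairs (0-indexed):
(4,5): 15 > 13
That's 1 pair.

1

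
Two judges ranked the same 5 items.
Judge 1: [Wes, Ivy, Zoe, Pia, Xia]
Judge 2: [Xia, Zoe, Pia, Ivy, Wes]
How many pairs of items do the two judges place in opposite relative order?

9

Assign each item its position (1..5) in the first ordering, then rewrite the second ordering as that position sequence:
positions: Wes→1, Ivy→2, Zoe→3, Pia→4, Xia→5
second ordering as positions: [5, 3, 4, 2, 1]
Discordant pairs = inversions in this position sequence.
5: 3, 4, 2, 1 → 4
3: 2, 1 → 2
4: 2, 1 → 2
2: 1 → 1
1: 0
Total: 4 + 2 + 2 + 1 + 0 = 9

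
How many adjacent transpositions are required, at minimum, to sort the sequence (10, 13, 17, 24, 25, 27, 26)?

Each adjacent swap fixes exactly one inversion, so the minimum swap count equals the number of inversions.
Count inversions — for each element, later elements that are smaller:
10: none → 0
13: none → 0
17: none → 0
24: none → 0
25: none → 0
27: 26 → 1
26: none → 0
Total inversions: 0 + 0 + 0 + 0 + 0 + 1 + 0 = 1

1 swap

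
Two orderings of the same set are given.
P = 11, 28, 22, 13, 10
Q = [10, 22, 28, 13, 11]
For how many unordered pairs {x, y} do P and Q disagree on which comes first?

8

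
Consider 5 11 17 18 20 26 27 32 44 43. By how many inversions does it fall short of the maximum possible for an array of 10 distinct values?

Maximum inversions for 10 distinct elements is C(10, 2) = 10·9/2 = 45.
Current inversions — for each element, count later smaller elements:
5: 0
11: 0
17: 0
18: 0
20: 0
26: 0
27: 0
32: 0
44: 1
43: 0
Current total: 0 + 0 + 0 + 0 + 0 + 0 + 0 + 0 + 1 + 0 = 1
Shortfall: 45 − 1 = 44

44 inversions short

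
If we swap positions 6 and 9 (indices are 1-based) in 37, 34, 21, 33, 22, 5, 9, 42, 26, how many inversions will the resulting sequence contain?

25 inversions

Positions 6 and 9 hold 5 and 26; after swapping, the array is [37, 34, 21, 33, 22, 26, 9, 42, 5].
For each element, count later entries that are smaller:
37 → 34, 21, 33, 22, 26, 9, 5 → 7
34 → 21, 33, 22, 26, 9, 5 → 6
21 → 9, 5 → 2
33 → 22, 26, 9, 5 → 4
22 → 9, 5 → 2
26 → 9, 5 → 2
9 → 5 → 1
42 → 5 → 1
5 → none → 0
Sum: 7 + 6 + 2 + 4 + 2 + 2 + 1 + 1 + 0 = 25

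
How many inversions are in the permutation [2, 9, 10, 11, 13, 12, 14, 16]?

Element-by-element contributions:
2 → none → 0
9 → none → 0
10 → none → 0
11 → none → 0
13 → 12 → 1
12 → none → 0
14 → none → 0
16 → none → 0
Sum: 0 + 0 + 0 + 0 + 1 + 0 + 0 + 0 = 1

1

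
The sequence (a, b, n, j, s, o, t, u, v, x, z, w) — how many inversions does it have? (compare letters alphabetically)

Element-by-element contributions:
a → none → 0
b → none → 0
n → j → 1
j → none → 0
s → o → 1
o → none → 0
t → none → 0
u → none → 0
v → none → 0
x → w → 1
z → w → 1
w → none → 0
Sum: 0 + 0 + 1 + 0 + 1 + 0 + 0 + 0 + 0 + 1 + 1 + 0 = 4

There are 4 inversions.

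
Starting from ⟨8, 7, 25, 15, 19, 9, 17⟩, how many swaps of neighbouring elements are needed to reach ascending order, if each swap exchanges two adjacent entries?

8

The minimum number of adjacent swaps to sort an array equals its inversion count, since every such swap removes exactly one inversion.
Count inversions — for each element, later elements that are smaller:
8: 7 → 1
7: none → 0
25: 15, 19, 9, 17 → 4
15: 9 → 1
19: 9, 17 → 2
9: none → 0
17: none → 0
Total inversions: 1 + 0 + 4 + 1 + 2 + 0 + 0 = 8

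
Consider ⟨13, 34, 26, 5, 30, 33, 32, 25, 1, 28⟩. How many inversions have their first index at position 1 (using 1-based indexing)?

2

The element at index 1 is 13.
Elements after it: 34, 26, 5, 30, 33, 32, 25, 1, 28
Those smaller than 13: 5, 1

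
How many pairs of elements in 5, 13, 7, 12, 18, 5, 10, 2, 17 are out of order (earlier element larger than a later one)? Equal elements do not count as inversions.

Element-by-element contributions:
5 → 2 → 1
13 → 7, 12, 5, 10, 2 → 5
7 → 5, 2 → 2
12 → 5, 10, 2 → 3
18 → 5, 10, 2, 17 → 4
5 → 2 → 1
10 → 2 → 1
2 → none → 0
17 → none → 0
Sum: 1 + 5 + 2 + 3 + 4 + 1 + 1 + 0 + 0 = 17

Out-of-order pairs: 17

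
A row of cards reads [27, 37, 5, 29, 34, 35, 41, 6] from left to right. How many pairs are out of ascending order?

11

Count, for each position, how many later elements it exceeds:
27: 2
37: 5
5: 0
29: 1
34: 1
35: 1
41: 1
6: 0
Sum: 2 + 5 + 0 + 1 + 1 + 1 + 1 + 0 = 11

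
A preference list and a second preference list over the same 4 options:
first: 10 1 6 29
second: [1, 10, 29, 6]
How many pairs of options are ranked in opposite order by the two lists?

Assign each item its position (1..4) in the first ordering, then rewrite the second ordering as that position sequence:
positions: 10→1, 1→2, 6→3, 29→4
second ordering as positions: [2, 1, 4, 3]
Discordant pairs = inversions in this position sequence.
2: 1 → 1
1: 0
4: 3 → 1
3: 0
Total: 1 + 0 + 1 + 0 = 2

2 pairs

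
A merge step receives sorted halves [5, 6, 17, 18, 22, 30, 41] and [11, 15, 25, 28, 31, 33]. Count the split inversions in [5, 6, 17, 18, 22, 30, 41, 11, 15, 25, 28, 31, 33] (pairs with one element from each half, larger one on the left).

Count, for every r in R, how many entries of L exceed r:
r = 11: 17, 18, 22, 30, 41 → 5
r = 15: 17, 18, 22, 30, 41 → 5
r = 25: 30, 41 → 2
r = 28: 30, 41 → 2
r = 31: 41 → 1
r = 33: 41 → 1
Cross-inversions: 5 + 5 + 2 + 2 + 1 + 1 = 16

16 split inversions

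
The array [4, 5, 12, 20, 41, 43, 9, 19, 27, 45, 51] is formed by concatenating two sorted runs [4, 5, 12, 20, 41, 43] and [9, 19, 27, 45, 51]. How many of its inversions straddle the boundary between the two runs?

Count, for every r in R, how many entries of L exceed r:
r = 9: 12, 20, 41, 43 → 4
r = 19: 20, 41, 43 → 3
r = 27: 41, 43 → 2
r = 45: none → 0
r = 51: none → 0
Cross-inversions: 4 + 3 + 2 + 0 + 0 = 9

There are 9 split inversions.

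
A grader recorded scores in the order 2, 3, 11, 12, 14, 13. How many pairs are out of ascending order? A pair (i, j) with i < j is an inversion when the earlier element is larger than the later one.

1

Element-by-element contributions:
2 → none → 0
3 → none → 0
11 → none → 0
12 → none → 0
14 → 13 → 1
13 → none → 0
Sum: 0 + 0 + 0 + 0 + 1 + 0 = 1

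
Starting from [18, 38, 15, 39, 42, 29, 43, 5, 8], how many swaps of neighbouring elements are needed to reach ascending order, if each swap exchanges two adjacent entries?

The minimum number of adjacent swaps to sort an array equals its inversion count, since every such swap removes exactly one inversion.
Count inversions — for each element, later elements that are smaller:
18: 15, 5, 8 → 3
38: 15, 29, 5, 8 → 4
15: 5, 8 → 2
39: 29, 5, 8 → 3
42: 29, 5, 8 → 3
29: 5, 8 → 2
43: 5, 8 → 2
5: none → 0
8: none → 0
Total inversions: 3 + 4 + 2 + 3 + 3 + 2 + 2 + 0 + 0 = 19

19 swaps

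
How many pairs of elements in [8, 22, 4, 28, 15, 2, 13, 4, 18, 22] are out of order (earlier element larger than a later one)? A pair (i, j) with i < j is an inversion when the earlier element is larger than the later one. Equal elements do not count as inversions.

Sweep left to right; for each value list the smaller values that follow it:
8: 3
22: 6
4: 1
28: 6
15: 3
2: 0
13: 1
4: 0
18: 0
22: 0
Sum: 3 + 6 + 1 + 6 + 3 + 0 + 1 + 0 + 0 + 0 = 20

Out-of-order pairs: 20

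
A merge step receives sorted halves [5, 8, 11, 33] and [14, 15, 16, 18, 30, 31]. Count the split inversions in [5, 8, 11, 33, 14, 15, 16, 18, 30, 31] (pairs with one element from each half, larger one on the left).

6

Take each right-half value and tally the left-half values above it:
r = 14: 33 → 1
r = 15: 33 → 1
r = 16: 33 → 1
r = 18: 33 → 1
r = 30: 33 → 1
r = 31: 33 → 1
Cross-inversions: 1 + 1 + 1 + 1 + 1 + 1 = 6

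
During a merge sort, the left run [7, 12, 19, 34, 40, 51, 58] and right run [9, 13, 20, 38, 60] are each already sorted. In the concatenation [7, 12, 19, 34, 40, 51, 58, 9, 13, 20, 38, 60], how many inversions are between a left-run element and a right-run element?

Take each right-half value and tally the left-half values above it:
r = 9: 12, 19, 34, 40, 51, 58 → 6
r = 13: 19, 34, 40, 51, 58 → 5
r = 20: 34, 40, 51, 58 → 4
r = 38: 40, 51, 58 → 3
r = 60: none → 0
Cross-inversions: 6 + 5 + 4 + 3 + 0 = 18

There are 18 cross-inversions.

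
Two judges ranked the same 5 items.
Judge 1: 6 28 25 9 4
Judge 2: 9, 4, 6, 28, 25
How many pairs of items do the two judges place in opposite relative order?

6

Assign each item its position (1..5) in the first ordering, then rewrite the second ordering as that position sequence:
positions: 6→1, 28→2, 25→3, 9→4, 4→5
second ordering as positions: [4, 5, 1, 2, 3]
Discordant pairs = inversions in this position sequence.
4: 1, 2, 3 → 3
5: 1, 2, 3 → 3
1: 0
2: 0
3: 0
Total: 3 + 3 + 0 + 0 + 0 = 6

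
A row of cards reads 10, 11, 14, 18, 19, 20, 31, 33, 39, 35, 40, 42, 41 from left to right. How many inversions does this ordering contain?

Count, for each position, how many later elements it exceeds:
10: 0
11: 0
14: 0
18: 0
19: 0
20: 0
31: 0
33: 0
39: 1
35: 0
40: 0
42: 1
41: 0
Sum: 0 + 0 + 0 + 0 + 0 + 0 + 0 + 0 + 1 + 0 + 0 + 1 + 0 = 2

2 out-of-order pairs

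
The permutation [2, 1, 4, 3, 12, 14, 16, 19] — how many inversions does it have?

2 inversions

Count, for each position, how many later elements it exceeds:
2 → 1 → 1
1 → none → 0
4 → 3 → 1
3 → none → 0
12 → none → 0
14 → none → 0
16 → none → 0
19 → none → 0
Sum: 1 + 0 + 1 + 0 + 0 + 0 + 0 + 0 = 2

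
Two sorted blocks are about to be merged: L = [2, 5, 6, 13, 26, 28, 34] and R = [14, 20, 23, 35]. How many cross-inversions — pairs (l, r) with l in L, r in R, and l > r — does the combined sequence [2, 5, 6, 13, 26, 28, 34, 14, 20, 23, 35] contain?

For each element r of the right run, count left-run elements greater than r:
r = 14: 26, 28, 34 → 3
r = 20: 26, 28, 34 → 3
r = 23: 26, 28, 34 → 3
r = 35: none → 0
Cross-inversions: 3 + 3 + 3 + 0 = 9

9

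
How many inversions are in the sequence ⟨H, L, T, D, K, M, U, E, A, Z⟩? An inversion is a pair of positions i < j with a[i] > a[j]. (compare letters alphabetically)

20 out-of-order pairs

For each element, count later entries that are smaller:
H → D, E, A → 3
L → D, K, E, A → 4
T → D, K, M, E, A → 5
D → A → 1
K → E, A → 2
M → E, A → 2
U → E, A → 2
E → A → 1
A → none → 0
Z → none → 0
Sum: 3 + 4 + 5 + 1 + 2 + 2 + 2 + 1 + 0 + 0 = 20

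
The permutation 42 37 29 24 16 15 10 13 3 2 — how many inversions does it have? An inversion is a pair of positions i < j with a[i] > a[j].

Count, for each position, how many later elements it exceeds:
42 → 37, 29, 24, 16, 15, 10, 13, 3, 2 → 9
37 → 29, 24, 16, 15, 10, 13, 3, 2 → 8
29 → 24, 16, 15, 10, 13, 3, 2 → 7
24 → 16, 15, 10, 13, 3, 2 → 6
16 → 15, 10, 13, 3, 2 → 5
15 → 10, 13, 3, 2 → 4
10 → 3, 2 → 2
13 → 3, 2 → 2
3 → 2 → 1
2 → none → 0
Sum: 9 + 8 + 7 + 6 + 5 + 4 + 2 + 2 + 1 + 0 = 44

44 inversions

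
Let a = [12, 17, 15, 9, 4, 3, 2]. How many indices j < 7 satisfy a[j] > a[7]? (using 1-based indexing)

6 such elements

The element at index 7 is 2.
Elements before it: 12, 17, 15, 9, 4, 3
Those larger than 2: 12, 17, 15, 9, 4, 3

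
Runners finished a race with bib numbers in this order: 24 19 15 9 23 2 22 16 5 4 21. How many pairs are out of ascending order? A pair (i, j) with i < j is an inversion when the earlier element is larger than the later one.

36 inversions

Count, for each position, how many later elements it exceeds:
24 → 19, 15, 9, 23, 2, 22, 16, 5, 4, 21 → 10
19 → 15, 9, 2, 16, 5, 4 → 6
15 → 9, 2, 5, 4 → 4
9 → 2, 5, 4 → 3
23 → 2, 22, 16, 5, 4, 21 → 6
2 → none → 0
22 → 16, 5, 4, 21 → 4
16 → 5, 4 → 2
5 → 4 → 1
4 → none → 0
21 → none → 0
Sum: 10 + 6 + 4 + 3 + 6 + 0 + 4 + 2 + 1 + 0 + 0 = 36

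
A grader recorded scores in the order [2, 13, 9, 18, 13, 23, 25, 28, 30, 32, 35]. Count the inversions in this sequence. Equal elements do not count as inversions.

Element-by-element contributions:
2 → none → 0
13 → 9 → 1
9 → none → 0
18 → 13 → 1
13 → none → 0
23 → none → 0
25 → none → 0
28 → none → 0
30 → none → 0
32 → none → 0
35 → none → 0
Sum: 0 + 1 + 0 + 1 + 0 + 0 + 0 + 0 + 0 + 0 + 0 = 2

2 inversions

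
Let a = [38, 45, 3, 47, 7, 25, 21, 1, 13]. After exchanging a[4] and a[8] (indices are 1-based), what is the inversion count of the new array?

Inversions: 17

Positions 4 and 8 hold 47 and 1; after swapping, the array is [38, 45, 3, 1, 7, 25, 21, 47, 13].
For each element, count later entries that are smaller:
38 → 3, 1, 7, 25, 21, 13 → 6
45 → 3, 1, 7, 25, 21, 13 → 6
3 → 1 → 1
1 → none → 0
7 → none → 0
25 → 21, 13 → 2
21 → 13 → 1
47 → 13 → 1
13 → none → 0
Sum: 6 + 6 + 1 + 0 + 0 + 2 + 1 + 1 + 0 = 17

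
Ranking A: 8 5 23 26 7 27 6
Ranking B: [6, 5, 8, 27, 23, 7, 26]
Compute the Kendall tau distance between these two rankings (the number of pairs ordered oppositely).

11

Assign each item its position (1..7) in the first ordering, then rewrite the second ordering as that position sequence:
positions: 8→1, 5→2, 23→3, 26→4, 7→5, 27→6, 6→7
second ordering as positions: [7, 2, 1, 6, 3, 5, 4]
Discordant pairs = inversions in this position sequence.
7: 2, 1, 6, 3, 5, 4 → 6
2: 1 → 1
1: 0
6: 3, 5, 4 → 3
3: 0
5: 4 → 1
4: 0
Total: 6 + 1 + 0 + 3 + 0 + 1 + 0 = 11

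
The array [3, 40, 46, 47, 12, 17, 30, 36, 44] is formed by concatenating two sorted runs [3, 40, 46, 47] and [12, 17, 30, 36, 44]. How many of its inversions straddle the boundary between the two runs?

For each element r of the right run, count left-run elements greater than r:
r = 12: 40, 46, 47 → 3
r = 17: 40, 46, 47 → 3
r = 30: 40, 46, 47 → 3
r = 36: 40, 46, 47 → 3
r = 44: 46, 47 → 2
Cross-inversions: 3 + 3 + 3 + 3 + 2 = 14

There are 14 cross-inversions.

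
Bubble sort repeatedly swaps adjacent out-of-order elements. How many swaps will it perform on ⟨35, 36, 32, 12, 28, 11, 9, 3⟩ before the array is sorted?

The minimum number of adjacent swaps to sort an array equals its inversion count, since every such swap removes exactly one inversion.
Count inversions — for each element, later elements that are smaller:
35: 32, 12, 28, 11, 9, 3 → 6
36: 32, 12, 28, 11, 9, 3 → 6
32: 12, 28, 11, 9, 3 → 5
12: 11, 9, 3 → 3
28: 11, 9, 3 → 3
11: 9, 3 → 2
9: 3 → 1
3: none → 0
Total inversions: 6 + 6 + 5 + 3 + 3 + 2 + 1 + 0 = 26

26 adjacent swaps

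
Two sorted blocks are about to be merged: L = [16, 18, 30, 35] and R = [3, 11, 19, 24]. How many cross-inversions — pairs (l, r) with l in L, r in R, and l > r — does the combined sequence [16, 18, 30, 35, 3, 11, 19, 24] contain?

Take each right-half value and tally the left-half values above it:
r = 3: 16, 18, 30, 35 → 4
r = 11: 16, 18, 30, 35 → 4
r = 19: 30, 35 → 2
r = 24: 30, 35 → 2
Cross-inversions: 4 + 4 + 2 + 2 = 12

12 cross-inversions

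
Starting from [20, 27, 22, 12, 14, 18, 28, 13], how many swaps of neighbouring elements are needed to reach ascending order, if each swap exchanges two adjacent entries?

16

The minimum number of adjacent swaps to sort an array equals its inversion count, since every such swap removes exactly one inversion.
Count inversions — for each element, later elements that are smaller:
20: 12, 14, 18, 13 → 4
27: 22, 12, 14, 18, 13 → 5
22: 12, 14, 18, 13 → 4
12: none → 0
14: 13 → 1
18: 13 → 1
28: 13 → 1
13: none → 0
Total inversions: 4 + 5 + 4 + 0 + 1 + 1 + 1 + 0 = 16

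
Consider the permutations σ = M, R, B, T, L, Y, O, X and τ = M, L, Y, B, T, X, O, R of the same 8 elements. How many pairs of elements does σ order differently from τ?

11

Assign each item its position (1..8) in the first ordering, then rewrite the second ordering as that position sequence:
positions: M→1, R→2, B→3, T→4, L→5, Y→6, O→7, X→8
second ordering as positions: [1, 5, 6, 3, 4, 8, 7, 2]
Discordant pairs = inversions in this position sequence.
1: 0
5: 3, 4, 2 → 3
6: 3, 4, 2 → 3
3: 2 → 1
4: 2 → 1
8: 7, 2 → 2
7: 2 → 1
2: 0
Total: 0 + 3 + 3 + 1 + 1 + 2 + 1 + 0 = 11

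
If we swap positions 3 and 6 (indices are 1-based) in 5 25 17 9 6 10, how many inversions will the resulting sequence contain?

7

Positions 3 and 6 hold 17 and 10; after swapping, the array is [5, 25, 10, 9, 6, 17].
Sweep left to right; for each value list the smaller values that follow it:
5 → none → 0
25 → 10, 9, 6, 17 → 4
10 → 9, 6 → 2
9 → 6 → 1
6 → none → 0
17 → none → 0
Sum: 0 + 4 + 2 + 1 + 0 + 0 = 7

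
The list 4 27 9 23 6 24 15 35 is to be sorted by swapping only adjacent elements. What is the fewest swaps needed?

9 swaps

Each adjacent swap fixes exactly one inversion, so the minimum swap count equals the number of inversions.
Count inversions — for each element, later elements that are smaller:
4: none → 0
27: 9, 23, 6, 24, 15 → 5
9: 6 → 1
23: 6, 15 → 2
6: none → 0
24: 15 → 1
15: none → 0
35: none → 0
Total inversions: 0 + 5 + 1 + 2 + 0 + 1 + 0 + 0 = 9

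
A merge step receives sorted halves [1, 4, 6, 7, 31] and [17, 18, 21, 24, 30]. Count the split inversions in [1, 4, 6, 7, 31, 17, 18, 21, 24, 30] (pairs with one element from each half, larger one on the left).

5

For each element r of the right run, count left-run elements greater than r:
r = 17: 31 → 1
r = 18: 31 → 1
r = 21: 31 → 1
r = 24: 31 → 1
r = 30: 31 → 1
Cross-inversions: 1 + 1 + 1 + 1 + 1 = 5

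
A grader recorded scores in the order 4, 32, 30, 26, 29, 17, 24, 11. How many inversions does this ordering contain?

19

For each element, count later entries that are smaller:
4: 0
32: 6
30: 5
26: 3
29: 3
17: 1
24: 1
11: 0
Sum: 0 + 6 + 5 + 3 + 3 + 1 + 1 + 0 = 19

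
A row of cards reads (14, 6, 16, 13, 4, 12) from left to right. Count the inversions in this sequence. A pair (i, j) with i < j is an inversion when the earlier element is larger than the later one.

Element-by-element contributions:
14: 4
6: 1
16: 3
13: 2
4: 0
12: 0
Sum: 4 + 1 + 3 + 2 + 0 + 0 = 10

Inversions: 10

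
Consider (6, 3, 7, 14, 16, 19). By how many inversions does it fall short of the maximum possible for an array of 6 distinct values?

Maximum inversions for 6 distinct elements is C(6, 2) = 6·5/2 = 15.
Current inversions — for each element, count later smaller elements:
6: 1
3: 0
7: 0
14: 0
16: 0
19: 0
Current total: 1 + 0 + 0 + 0 + 0 + 0 = 1
Shortfall: 15 − 1 = 14

14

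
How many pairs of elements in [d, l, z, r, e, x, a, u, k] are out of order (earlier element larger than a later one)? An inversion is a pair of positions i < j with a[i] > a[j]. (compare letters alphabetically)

18

For each element, count later entries that are smaller:
d: 1
l: 3
z: 6
r: 3
e: 1
x: 3
a: 0
u: 1
k: 0
Sum: 1 + 3 + 6 + 3 + 1 + 3 + 0 + 1 + 0 = 18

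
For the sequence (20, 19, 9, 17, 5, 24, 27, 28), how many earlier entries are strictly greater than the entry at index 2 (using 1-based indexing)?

1

The element at index 2 is 19.
Elements before it: 20
Those larger than 19: 20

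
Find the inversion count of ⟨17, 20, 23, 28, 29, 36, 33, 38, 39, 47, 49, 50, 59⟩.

Sweep left to right; for each value list the smaller values that follow it:
17 → none → 0
20 → none → 0
23 → none → 0
28 → none → 0
29 → none → 0
36 → 33 → 1
33 → none → 0
38 → none → 0
39 → none → 0
47 → none → 0
49 → none → 0
50 → none → 0
59 → none → 0
Sum: 0 + 0 + 0 + 0 + 0 + 1 + 0 + 0 + 0 + 0 + 0 + 0 + 0 = 1

Inversions: 1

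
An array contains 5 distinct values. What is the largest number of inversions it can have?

10 inversions

The maximum occurs when the array is in strictly decreasing order: every one of the C(5, 2) pairs is inverted.
C(5, 2) = 5·4/2 = 10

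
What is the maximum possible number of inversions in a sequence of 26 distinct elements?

The maximum occurs when the array is in strictly decreasing order: every one of the C(26, 2) pairs is inverted.
C(26, 2) = 26·25/2 = 325

325 inversions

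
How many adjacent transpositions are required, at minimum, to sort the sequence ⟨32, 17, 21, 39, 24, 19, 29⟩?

Minimum adjacent swaps = number of inversions (each swap of adjacent out-of-order elements removes one inversion and no swap can remove more).
Count inversions — for each element, later elements that are smaller:
32: 17, 21, 24, 19, 29 → 5
17: none → 0
21: 19 → 1
39: 24, 19, 29 → 3
24: 19 → 1
19: none → 0
29: none → 0
Total inversions: 5 + 0 + 1 + 3 + 1 + 0 + 0 = 10

10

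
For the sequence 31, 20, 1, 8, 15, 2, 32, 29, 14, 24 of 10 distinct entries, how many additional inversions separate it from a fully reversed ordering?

24 inversions short

Maximum inversions for 10 distinct elements is C(10, 2) = 10·9/2 = 45.
Current inversions — for each element, count later smaller elements:
31: 8
20: 5
1: 0
8: 1
15: 2
2: 0
32: 3
29: 2
14: 0
24: 0
Current total: 8 + 5 + 0 + 1 + 2 + 0 + 3 + 2 + 0 + 0 = 21
Shortfall: 45 − 21 = 24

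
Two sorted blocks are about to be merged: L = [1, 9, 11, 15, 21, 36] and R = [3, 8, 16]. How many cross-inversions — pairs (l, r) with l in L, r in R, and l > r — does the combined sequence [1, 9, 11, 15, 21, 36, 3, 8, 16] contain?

Count, for every r in R, how many entries of L exceed r:
r = 3: 9, 11, 15, 21, 36 → 5
r = 8: 9, 11, 15, 21, 36 → 5
r = 16: 21, 36 → 2
Cross-inversions: 5 + 5 + 2 = 12

12 split inversions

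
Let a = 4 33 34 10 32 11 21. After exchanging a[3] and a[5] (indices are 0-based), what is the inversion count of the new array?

Positions 3 and 5 hold 10 and 11; after swapping, the array is [4, 33, 34, 11, 32, 10, 21].
Element-by-element contributions:
4: 0
33: 4
34: 4
11: 1
32: 2
10: 0
21: 0
Sum: 0 + 4 + 4 + 1 + 2 + 0 + 0 = 11

11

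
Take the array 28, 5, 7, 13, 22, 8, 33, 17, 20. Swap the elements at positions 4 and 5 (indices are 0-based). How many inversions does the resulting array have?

Positions 4 and 5 hold 22 and 8; after swapping, the array is [28, 5, 7, 13, 8, 22, 33, 17, 20].
Count, for each position, how many later elements it exceeds:
28 → 5, 7, 13, 8, 22, 17, 20 → 7
5 → none → 0
7 → none → 0
13 → 8 → 1
8 → none → 0
22 → 17, 20 → 2
33 → 17, 20 → 2
17 → none → 0
20 → none → 0
Sum: 7 + 0 + 0 + 1 + 0 + 2 + 2 + 0 + 0 = 12

12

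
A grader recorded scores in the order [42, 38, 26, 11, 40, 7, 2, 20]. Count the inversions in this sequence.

22

Element-by-element contributions:
42 → 38, 26, 11, 40, 7, 2, 20 → 7
38 → 26, 11, 7, 2, 20 → 5
26 → 11, 7, 2, 20 → 4
11 → 7, 2 → 2
40 → 7, 2, 20 → 3
7 → 2 → 1
2 → none → 0
20 → none → 0
Sum: 7 + 5 + 4 + 2 + 3 + 1 + 0 + 0 = 22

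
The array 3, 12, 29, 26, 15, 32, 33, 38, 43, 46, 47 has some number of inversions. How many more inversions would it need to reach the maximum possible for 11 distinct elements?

Maximum inversions for 11 distinct elements is C(11, 2) = 11·10/2 = 55.
Current inversions — for each element, count later smaller elements:
3: 0
12: 0
29: 2
26: 1
15: 0
32: 0
33: 0
38: 0
43: 0
46: 0
47: 0
Current total: 0 + 0 + 2 + 1 + 0 + 0 + 0 + 0 + 0 + 0 + 0 = 3
Shortfall: 55 − 3 = 52

52 inversions short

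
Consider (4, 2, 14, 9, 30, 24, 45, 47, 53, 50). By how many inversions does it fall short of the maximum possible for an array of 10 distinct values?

41

Maximum inversions for 10 distinct elements is C(10, 2) = 10·9/2 = 45.
Current inversions — for each element, count later smaller elements:
4: 1
2: 0
14: 1
9: 0
30: 1
24: 0
45: 0
47: 0
53: 1
50: 0
Current total: 1 + 0 + 1 + 0 + 1 + 0 + 0 + 0 + 1 + 0 = 4
Shortfall: 45 − 4 = 41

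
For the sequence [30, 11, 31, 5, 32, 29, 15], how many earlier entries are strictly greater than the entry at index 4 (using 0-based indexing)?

0 such elements

The element at index 4 is 32.
Elements before it: 30, 11, 31, 5
None of them are larger than 32.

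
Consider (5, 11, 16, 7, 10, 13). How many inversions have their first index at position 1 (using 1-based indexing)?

The element at index 1 is 5.
Elements after it: 11, 16, 7, 10, 13
None of them are smaller than 5.

0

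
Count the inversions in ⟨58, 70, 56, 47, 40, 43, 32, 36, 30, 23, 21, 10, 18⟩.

74

For each element, count later entries that are smaller:
58 → 56, 47, 40, 43, 32, 36, 30, 23, 21, 10, 18 → 11
70 → 56, 47, 40, 43, 32, 36, 30, 23, 21, 10, 18 → 11
56 → 47, 40, 43, 32, 36, 30, 23, 21, 10, 18 → 10
47 → 40, 43, 32, 36, 30, 23, 21, 10, 18 → 9
40 → 32, 36, 30, 23, 21, 10, 18 → 7
43 → 32, 36, 30, 23, 21, 10, 18 → 7
32 → 30, 23, 21, 10, 18 → 5
36 → 30, 23, 21, 10, 18 → 5
30 → 23, 21, 10, 18 → 4
23 → 21, 10, 18 → 3
21 → 10, 18 → 2
10 → none → 0
18 → none → 0
Sum: 11 + 11 + 10 + 9 + 7 + 7 + 5 + 5 + 4 + 3 + 2 + 0 + 0 = 74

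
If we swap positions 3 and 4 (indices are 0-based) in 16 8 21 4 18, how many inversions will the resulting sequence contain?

There are 6 inversions.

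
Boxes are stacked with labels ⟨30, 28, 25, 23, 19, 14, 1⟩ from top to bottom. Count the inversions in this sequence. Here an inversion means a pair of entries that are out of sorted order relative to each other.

Element-by-element contributions:
30 → 28, 25, 23, 19, 14, 1 → 6
28 → 25, 23, 19, 14, 1 → 5
25 → 23, 19, 14, 1 → 4
23 → 19, 14, 1 → 3
19 → 14, 1 → 2
14 → 1 → 1
1 → none → 0
Sum: 6 + 5 + 4 + 3 + 2 + 1 + 0 = 21

Out-of-order pairs: 21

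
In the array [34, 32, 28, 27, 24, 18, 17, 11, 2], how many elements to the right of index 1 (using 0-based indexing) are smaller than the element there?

The element at index 1 is 32.
Elements after it: 28, 27, 24, 18, 17, 11, 2
Those smaller than 32: 28, 27, 24, 18, 17, 11, 2

7 such elements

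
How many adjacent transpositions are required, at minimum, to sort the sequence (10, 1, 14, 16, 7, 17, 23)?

4

Each adjacent swap fixes exactly one inversion, so the minimum swap count equals the number of inversions.
Count inversions — for each element, later elements that are smaller:
10: 1, 7 → 2
1: none → 0
14: 7 → 1
16: 7 → 1
7: none → 0
17: none → 0
23: none → 0
Total inversions: 2 + 0 + 1 + 1 + 0 + 0 + 0 = 4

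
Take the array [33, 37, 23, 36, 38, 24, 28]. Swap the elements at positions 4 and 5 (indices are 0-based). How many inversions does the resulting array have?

Positions 4 and 5 hold 38 and 24; after swapping, the array is [33, 37, 23, 36, 24, 38, 28].
Sweep left to right; for each value list the smaller values that follow it:
33 → 23, 24, 28 → 3
37 → 23, 36, 24, 28 → 4
23 → none → 0
36 → 24, 28 → 2
24 → none → 0
38 → 28 → 1
28 → none → 0
Sum: 3 + 4 + 0 + 2 + 0 + 1 + 0 = 10

10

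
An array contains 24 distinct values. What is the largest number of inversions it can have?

There are 276 inversions.

The maximum occurs when the array is in strictly decreasing order: every one of the C(24, 2) pairs is inverted.
C(24, 2) = 24·23/2 = 276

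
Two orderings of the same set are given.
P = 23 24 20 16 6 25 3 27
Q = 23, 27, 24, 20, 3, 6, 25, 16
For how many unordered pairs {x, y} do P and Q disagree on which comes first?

Assign each item its position (1..8) in the first ordering, then rewrite the second ordering as that position sequence:
positions: 23→1, 24→2, 20→3, 16→4, 6→5, 25→6, 3→7, 27→8
second ordering as positions: [1, 8, 2, 3, 7, 5, 6, 4]
Discordant pairs = inversions in this position sequence.
1: 0
8: 2, 3, 7, 5, 6, 4 → 6
2: 0
3: 0
7: 5, 6, 4 → 3
5: 4 → 1
6: 4 → 1
4: 0
Total: 0 + 6 + 0 + 0 + 3 + 1 + 1 + 0 = 11

There are 11 disagreeing pairs.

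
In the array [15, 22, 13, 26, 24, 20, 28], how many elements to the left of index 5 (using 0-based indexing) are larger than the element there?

The element at index 5 is 20.
Elements before it: 15, 22, 13, 26, 24
Those larger than 20: 22, 26, 24

3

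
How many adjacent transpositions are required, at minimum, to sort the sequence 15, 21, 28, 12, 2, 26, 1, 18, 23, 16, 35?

24 adjacent swaps

The minimum number of adjacent swaps to sort an array equals its inversion count, since every such swap removes exactly one inversion.
Count inversions — for each element, later elements that are smaller:
15: 12, 2, 1 → 3
21: 12, 2, 1, 18, 16 → 5
28: 12, 2, 26, 1, 18, 23, 16 → 7
12: 2, 1 → 2
2: 1 → 1
26: 1, 18, 23, 16 → 4
1: none → 0
18: 16 → 1
23: 16 → 1
16: none → 0
35: none → 0
Total inversions: 3 + 5 + 7 + 2 + 1 + 4 + 0 + 1 + 1 + 0 + 0 = 24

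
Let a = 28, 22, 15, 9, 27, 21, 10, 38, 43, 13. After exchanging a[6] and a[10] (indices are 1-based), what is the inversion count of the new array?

21

Positions 6 and 10 hold 21 and 13; after swapping, the array is [28, 22, 15, 9, 27, 13, 10, 38, 43, 21].
For each element, count later entries that are smaller:
28: 7
22: 5
15: 3
9: 0
27: 3
13: 1
10: 0
38: 1
43: 1
21: 0
Sum: 7 + 5 + 3 + 0 + 3 + 1 + 0 + 1 + 1 + 0 = 21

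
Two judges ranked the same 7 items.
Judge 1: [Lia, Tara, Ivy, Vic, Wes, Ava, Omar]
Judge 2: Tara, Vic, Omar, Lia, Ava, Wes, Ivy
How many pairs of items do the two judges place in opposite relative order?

There are 10 discordant pairs.

Assign each item its position (1..7) in the first ordering, then rewrite the second ordering as that position sequence:
positions: Lia→1, Tara→2, Ivy→3, Vic→4, Wes→5, Ava→6, Omar→7
second ordering as positions: [2, 4, 7, 1, 6, 5, 3]
Discordant pairs = inversions in this position sequence.
2: 1 → 1
4: 1, 3 → 2
7: 1, 6, 5, 3 → 4
1: 0
6: 5, 3 → 2
5: 3 → 1
3: 0
Total: 1 + 2 + 4 + 0 + 2 + 1 + 0 = 10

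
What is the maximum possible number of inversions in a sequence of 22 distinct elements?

There are 231 inversions.

A reversed (strictly descending) arrangement makes every pair an inversion, giving C(22, 2) inversions.
C(22, 2) = 22·21/2 = 231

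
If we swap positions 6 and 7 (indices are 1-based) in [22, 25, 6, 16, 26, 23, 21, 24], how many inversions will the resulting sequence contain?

Inversions: 11

Positions 6 and 7 hold 23 and 21; after swapping, the array is [22, 25, 6, 16, 26, 21, 23, 24].
Sweep left to right; for each value list the smaller values that follow it:
22: 3
25: 5
6: 0
16: 0
26: 3
21: 0
23: 0
24: 0
Sum: 3 + 5 + 0 + 0 + 3 + 0 + 0 + 0 = 11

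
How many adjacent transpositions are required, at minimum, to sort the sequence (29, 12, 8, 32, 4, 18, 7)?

Each adjacent swap fixes exactly one inversion, so the minimum swap count equals the number of inversions.
Count inversions — for each element, later elements that are smaller:
29: 12, 8, 4, 18, 7 → 5
12: 8, 4, 7 → 3
8: 4, 7 → 2
32: 4, 18, 7 → 3
4: none → 0
18: 7 → 1
7: none → 0
Total inversions: 5 + 3 + 2 + 3 + 0 + 1 + 0 = 14

14 adjacent swaps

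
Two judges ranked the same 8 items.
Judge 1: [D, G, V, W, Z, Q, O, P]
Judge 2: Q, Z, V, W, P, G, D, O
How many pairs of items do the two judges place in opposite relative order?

There are 17 discordant pairs.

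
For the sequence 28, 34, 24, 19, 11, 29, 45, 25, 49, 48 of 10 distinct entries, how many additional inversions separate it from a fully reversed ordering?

Maximum inversions for 10 distinct elements is C(10, 2) = 10·9/2 = 45.
Current inversions — for each element, count later smaller elements:
28: 4
34: 5
24: 2
19: 1
11: 0
29: 1
45: 1
25: 0
49: 1
48: 0
Current total: 4 + 5 + 2 + 1 + 0 + 1 + 1 + 0 + 1 + 0 = 15
Shortfall: 45 − 15 = 30

30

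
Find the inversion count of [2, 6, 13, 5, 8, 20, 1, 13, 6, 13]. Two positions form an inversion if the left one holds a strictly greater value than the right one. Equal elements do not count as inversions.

15

Sweep left to right; for each value list the smaller values that follow it:
2 → 1 → 1
6 → 5, 1 → 2
13 → 5, 8, 1, 6 → 4
5 → 1 → 1
8 → 1, 6 → 2
20 → 1, 13, 6, 13 → 4
1 → none → 0
13 → 6 → 1
6 → none → 0
13 → none → 0
Sum: 1 + 2 + 4 + 1 + 2 + 4 + 0 + 1 + 0 + 0 = 15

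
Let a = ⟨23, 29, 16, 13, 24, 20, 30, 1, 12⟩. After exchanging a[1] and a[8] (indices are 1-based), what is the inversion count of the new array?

16

Positions 1 and 8 hold 23 and 1; after swapping, the array is [1, 29, 16, 13, 24, 20, 30, 23, 12].
Sweep left to right; for each value list the smaller values that follow it:
1 → none → 0
29 → 16, 13, 24, 20, 23, 12 → 6
16 → 13, 12 → 2
13 → 12 → 1
24 → 20, 23, 12 → 3
20 → 12 → 1
30 → 23, 12 → 2
23 → 12 → 1
12 → none → 0
Sum: 0 + 6 + 2 + 1 + 3 + 1 + 2 + 1 + 0 = 16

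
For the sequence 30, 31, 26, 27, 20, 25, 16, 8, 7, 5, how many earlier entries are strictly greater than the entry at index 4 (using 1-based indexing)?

2 such elements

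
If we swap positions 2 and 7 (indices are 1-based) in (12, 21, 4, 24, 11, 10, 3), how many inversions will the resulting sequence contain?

8

Positions 2 and 7 hold 21 and 3; after swapping, the array is [12, 3, 4, 24, 11, 10, 21].
For each element, count later entries that are smaller:
12: 4
3: 0
4: 0
24: 3
11: 1
10: 0
21: 0
Sum: 4 + 0 + 0 + 3 + 1 + 0 + 0 = 8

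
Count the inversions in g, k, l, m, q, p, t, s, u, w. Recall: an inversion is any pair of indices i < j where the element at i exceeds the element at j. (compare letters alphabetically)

2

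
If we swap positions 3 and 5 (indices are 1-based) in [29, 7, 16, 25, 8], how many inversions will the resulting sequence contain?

5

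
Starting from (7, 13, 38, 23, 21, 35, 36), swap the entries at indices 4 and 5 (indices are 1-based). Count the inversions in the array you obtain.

4 inversions

Positions 4 and 5 hold 23 and 21; after swapping, the array is [7, 13, 38, 21, 23, 35, 36].
Sweep left to right; for each value list the smaller values that follow it:
7 → none → 0
13 → none → 0
38 → 21, 23, 35, 36 → 4
21 → none → 0
23 → none → 0
35 → none → 0
36 → none → 0
Sum: 0 + 0 + 4 + 0 + 0 + 0 + 0 = 4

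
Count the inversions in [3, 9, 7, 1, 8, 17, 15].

6

Element-by-element contributions:
3: 1
9: 3
7: 1
1: 0
8: 0
17: 1
15: 0
Sum: 1 + 3 + 1 + 0 + 0 + 1 + 0 = 6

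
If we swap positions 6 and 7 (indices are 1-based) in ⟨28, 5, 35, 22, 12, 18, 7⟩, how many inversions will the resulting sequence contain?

13

Positions 6 and 7 hold 18 and 7; after swapping, the array is [28, 5, 35, 22, 12, 7, 18].
For each element, count later entries that are smaller:
28: 5
5: 0
35: 4
22: 3
12: 1
7: 0
18: 0
Sum: 5 + 0 + 4 + 3 + 1 + 0 + 0 = 13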